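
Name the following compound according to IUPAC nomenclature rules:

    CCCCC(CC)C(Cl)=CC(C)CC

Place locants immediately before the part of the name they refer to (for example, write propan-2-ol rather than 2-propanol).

5-chloro-6-ethyl-3-methyldec-4-ene

Counting along the main chain through the multiple bond gives 10 carbons: the parent is decane.
A C=C double bond in the chain gives the infix -ene-.
The numbering direction is chosen so that numbering from this end puts the double bond at C-4 rather than C-6.
That gives the double bond between C-4 and C-5; a chloro group at C-5; an ethyl group at C-6; a methyl group at C-3.
Prefixes are listed alphabetically: chloro, ethyl, methyl.
Assembling the pieces gives 5-chloro-6-ethyl-3-methyldec-4-ene.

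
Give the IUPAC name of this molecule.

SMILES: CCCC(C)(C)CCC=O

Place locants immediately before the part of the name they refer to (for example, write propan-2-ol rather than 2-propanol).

4,4-dimethylheptanal

The longest carbon chain that includes the –CHO group has 7 carbons, so the parent hydride is heptane.
An aldehyde (terminal –CHO) is the principal characteristic group, giving the suffix -al.
Number the chain so that the aldehyde carbon is C-1 by definition.
With this numbering: two methyl groups at C-4.
The name is 4,4-dimethylheptanal.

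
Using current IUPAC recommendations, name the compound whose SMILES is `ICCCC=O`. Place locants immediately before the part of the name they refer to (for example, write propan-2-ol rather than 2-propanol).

4-iodobutanal

Counting along the main chain through the –CHO group gives 4 carbons: the parent is butane.
The highest-priority functional group is an aldehyde (terminal –CHO), so the name ends in -al.
The numbering direction is chosen so that the aldehyde carbon is C-1 by definition.
With this numbering: an iodo group at C-4.
Putting it together: 4-iodobutanal.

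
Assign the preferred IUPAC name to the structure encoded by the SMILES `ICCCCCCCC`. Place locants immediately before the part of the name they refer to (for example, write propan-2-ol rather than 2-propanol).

The parent chain contains 8 carbons (octane).
Choose the numbering such that the substituent locant set {1} is lower than {8} at the first point of difference.
With this numbering: an iodo group at C-1.
Assembling the pieces gives 1-iodooctane.

1-iodooctane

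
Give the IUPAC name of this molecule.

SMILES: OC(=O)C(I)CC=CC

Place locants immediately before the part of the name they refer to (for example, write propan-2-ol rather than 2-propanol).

2-iodohex-4-enoic acid

The longest chain bearing the –COOH group and the multiple bond is 6 carbons long (hexane).
A carboxylic acid (terminal –COOH) is the principal characteristic group, giving the suffix -oic acid.
There is one C=C double bond, indicated by the ending -ene.
The numbering direction is chosen so that the carboxylic acid carbon is C-1 by definition.
That gives the double bond between C-4 and C-5; an iodo group at C-2.
The name is 2-iodohex-4-enoic acid.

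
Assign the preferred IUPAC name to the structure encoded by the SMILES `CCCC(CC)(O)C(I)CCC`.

4-ethyl-5-iodooctan-4-ol

Counting along the main chain through the –OH group gives 8 carbons: the parent is octane.
The principal characteristic group is an alcohol (–OH), named with the suffix -ol.
Number the chain so that numbering from this end puts the hydroxyl group at C-4 rather than C-5.
With this numbering: the hydroxyl at C-4; an ethyl group at C-4; an iodo group at C-5.
Substituent prefixes are cited in alphabetical order (multiplying prefixes like di-/tri- are ignored for ordering).
The name is 4-ethyl-5-iodooctan-4-ol.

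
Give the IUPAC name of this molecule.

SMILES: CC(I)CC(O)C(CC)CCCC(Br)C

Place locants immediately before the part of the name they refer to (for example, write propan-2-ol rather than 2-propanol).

The longest carbon chain that includes the –OH group has 10 carbons, so the parent hydride is decane.
The highest-priority functional group is an alcohol (–OH), so the name ends in -ol.
Choose the numbering such that numbering from this end puts the hydroxyl group at C-4 rather than C-7.
With this numbering: the hydroxyl at C-4; a bromo group at C-9; an ethyl group at C-5; an iodo group at C-2.
Prefixes are listed alphabetically: bromo, ethyl, iodo.
Assembling the pieces gives 9-bromo-5-ethyl-2-iododecan-4-ol.

9-bromo-5-ethyl-2-iododecan-4-ol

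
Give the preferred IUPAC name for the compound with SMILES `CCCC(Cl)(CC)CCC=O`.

4-chloro-4-ethylheptanal

Counting along the main chain through the –CHO group gives 7 carbons: the parent is heptane.
The highest-priority functional group is an aldehyde (terminal –CHO), so the name ends in -al.
The numbering direction is chosen so that the aldehyde carbon is C-1 by definition.
With this numbering: a chloro group at C-4; an ethyl group at C-4.
Substituent prefixes are cited in alphabetical order (multiplying prefixes like di-/tri- are ignored for ordering).
Assembling the pieces gives 4-chloro-4-ethylheptanal.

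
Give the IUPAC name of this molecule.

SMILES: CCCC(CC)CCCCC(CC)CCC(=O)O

4,9-diethyldodecanoic acid

The longest chain bearing the –COOH group is 12 carbons long (dodecane).
A carboxylic acid (terminal –COOH) is the principal characteristic group, giving the suffix -oic acid.
Choose the numbering such that the carboxylic acid carbon is C-1 by definition.
With this numbering: ethyl groups at C-4 and C-9.
Assembling the pieces gives 4,9-diethyldodecanoic acid.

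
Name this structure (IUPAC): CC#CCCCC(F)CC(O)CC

5-fluoroundec-9-yn-3-ol

The longest carbon chain that includes the –OH group and the multiple bond has 11 carbons, so the parent hydride is undecane.
The principal characteristic group is an alcohol (–OH), named with the suffix -ol.
There is one C≡C triple bond, indicated by the ending -yne.
The numbering direction is chosen so that numbering from this end puts the hydroxyl group at C-3 rather than C-9.
That gives the hydroxyl at C-3; the triple bond between C-9 and C-10; a fluoro group at C-5.
The name is 5-fluoroundec-9-yn-3-ol.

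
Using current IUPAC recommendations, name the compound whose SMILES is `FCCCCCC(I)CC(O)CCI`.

The longest chain bearing the –OH group is 10 carbons long (decane).
The principal characteristic group is an alcohol (–OH), named with the suffix -ol.
The numbering direction is chosen so that numbering from this end puts the hydroxyl group at C-3 rather than C-8.
With this numbering: the hydroxyl at C-3; a fluoro group at C-10; iodo groups at C-1 and C-5.
Substituent prefixes are cited in alphabetical order (multiplying prefixes like di-/tri- are ignored for ordering).
Assembling the pieces gives 10-fluoro-1,5-diiododecan-3-ol.

10-fluoro-1,5-diiododecan-3-ol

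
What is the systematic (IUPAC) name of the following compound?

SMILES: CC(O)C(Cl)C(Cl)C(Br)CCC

5-bromo-3,4-dichlorooctan-2-ol

The longest carbon chain that includes the –OH group has 8 carbons, so the parent hydride is octane.
The principal characteristic group is an alcohol (–OH), named with the suffix -ol.
The numbering direction is chosen so that numbering from this end puts the hydroxyl group at C-2 rather than C-7.
This places the hydroxyl at C-2; a bromo group at C-5; chloro groups at C-3 and C-4.
Prefixes are listed alphabetically: bromo, chloro.
The name is 5-bromo-3,4-dichlorooctan-2-ol.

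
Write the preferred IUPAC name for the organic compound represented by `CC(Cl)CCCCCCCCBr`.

The parent chain contains 10 carbons (decane).
Choose the numbering such that the substituent locant set {1,9} is lower than {2,10} at the first point of difference.
That gives a bromo group at C-1; a chloro group at C-9.
The substituents are ordered alphabetically, ignoring any di-/tri- multipliers.
The name is 1-bromo-9-chlorodecane.

1-bromo-9-chlorodecane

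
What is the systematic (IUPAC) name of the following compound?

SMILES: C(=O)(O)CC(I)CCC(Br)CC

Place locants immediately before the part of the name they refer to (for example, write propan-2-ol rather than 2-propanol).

The longest carbon chain that includes the –COOH group has 8 carbons, so the parent hydride is octane.
The principal characteristic group is a carboxylic acid (terminal –COOH), named with the suffix -oic acid.
The numbering direction is chosen so that the carboxylic acid carbon is C-1 by definition.
With this numbering: a bromo group at C-6; an iodo group at C-3.
The substituents are ordered alphabetically, ignoring any di-/tri- multipliers.
Assembling the pieces gives 6-bromo-3-iodooctanoic acid.

6-bromo-3-iodooctanoic acid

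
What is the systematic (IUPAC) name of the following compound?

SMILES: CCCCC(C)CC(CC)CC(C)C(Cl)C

The longest carbon chain is 11 atoms: the parent is undecane.
The numbering direction is chosen so that the substituent locant set {2,3,5,7} is lower than {5,7,9,10} at the first point of difference.
That gives a chloro group at C-2; an ethyl group at C-5; methyl groups at C-3 and C-7.
The substituents are ordered alphabetically, ignoring any di-/tri- multipliers.
The name is 2-chloro-5-ethyl-3,7-dimethylundecane.

2-chloro-5-ethyl-3,7-dimethylundecane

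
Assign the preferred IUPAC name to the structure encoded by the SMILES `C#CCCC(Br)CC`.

Counting along the main chain through the multiple bond gives 7 carbons: the parent is heptane.
There is one C≡C triple bond, indicated by the ending -yne.
The numbering direction is chosen so that numbering from this end puts the triple bond at C-1 rather than C-6.
This places the triple bond between C-1 and C-2; a bromo group at C-5.
Putting it together: 5-bromohept-1-yne.

5-bromohept-1-yne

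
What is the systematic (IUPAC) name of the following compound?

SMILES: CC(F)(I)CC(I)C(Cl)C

The longest continuous carbon chain has 6 atoms, so the parent hydride is hexane.
Choose the numbering such that the substituent locant set {2,2,4,5} is lower than {2,3,5,5} at the first point of difference.
This places a chloro group at C-5; a fluoro group at C-2; iodo groups at C-2 and C-4.
Prefixes are listed alphabetically: chloro, fluoro, iodo.
The name is 5-chloro-2-fluoro-2,4-diiodohexane.

5-chloro-2-fluoro-2,4-diiodohexane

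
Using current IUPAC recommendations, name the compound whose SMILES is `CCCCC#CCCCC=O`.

dec-5-ynal

The longest carbon chain that includes the –CHO group and the multiple bond has 10 carbons, so the parent hydride is decane.
The principal characteristic group is an aldehyde (terminal –CHO), named with the suffix -al.
A C≡C triple bond in the chain gives the infix -yne-.
Number the chain so that the aldehyde carbon is C-1 by definition.
This places the triple bond between C-5 and C-6.
Putting it together: dec-5-ynal.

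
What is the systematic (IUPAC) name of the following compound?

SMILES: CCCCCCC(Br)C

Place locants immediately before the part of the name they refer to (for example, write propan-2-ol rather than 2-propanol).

The parent chain contains 8 carbons (octane).
Number the chain so that the substituent locant set {2} is lower than {7} at the first point of difference.
That gives a bromo group at C-2.
Putting it together: 2-bromooctane.

2-bromooctane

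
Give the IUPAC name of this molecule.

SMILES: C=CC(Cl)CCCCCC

The longest chain bearing the multiple bond is 9 carbons long (nonane).
There is one C=C double bond, indicated by the ending -ene.
Choose the numbering such that numbering from this end puts the double bond at C-1 rather than C-8.
With this numbering: the double bond between C-1 and C-2; a chloro group at C-3.
The name is 3-chloronon-1-ene.

3-chloronon-1-ene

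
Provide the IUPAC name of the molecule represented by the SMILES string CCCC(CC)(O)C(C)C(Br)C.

2-bromo-4-ethyl-3-methylheptan-4-ol

The longest carbon chain that includes the –OH group has 7 carbons, so the parent hydride is heptane.
The principal characteristic group is an alcohol (–OH), named with the suffix -ol.
Number the chain so that the substituent locant set {2,3,4} is lower than {4,5,6} at the first point of difference.
This places the hydroxyl at C-4; a bromo group at C-2; an ethyl group at C-4; a methyl group at C-3.
The substituents are ordered alphabetically, ignoring any di-/tri- multipliers.
The name is 2-bromo-4-ethyl-3-methylheptan-4-ol.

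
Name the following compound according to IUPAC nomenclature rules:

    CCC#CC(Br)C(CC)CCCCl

The longest carbon chain that includes the multiple bond has 9 carbons, so the parent hydride is nonane.
A C≡C triple bond in the chain gives the infix -yne-.
Number the chain so that numbering from this end puts the triple bond at C-3 rather than C-6.
That gives the triple bond between C-3 and C-4; a bromo group at C-5; a chloro group at C-9; an ethyl group at C-6.
Substituent prefixes are cited in alphabetical order (multiplying prefixes like di-/tri- are ignored for ordering).
Putting it together: 5-bromo-9-chloro-6-ethylnon-3-yne.

5-bromo-9-chloro-6-ethylnon-3-yne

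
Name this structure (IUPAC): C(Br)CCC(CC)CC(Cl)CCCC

The longest carbon chain is 10 atoms: the parent is decane.
Number the chain so that the substituent locant set {1,4,6} is lower than {5,7,10} at the first point of difference.
This places a bromo group at C-1; a chloro group at C-6; an ethyl group at C-4.
The substituents are ordered alphabetically, ignoring any di-/tri- multipliers.
The name is 1-bromo-6-chloro-4-ethyldecane.

1-bromo-6-chloro-4-ethyldecane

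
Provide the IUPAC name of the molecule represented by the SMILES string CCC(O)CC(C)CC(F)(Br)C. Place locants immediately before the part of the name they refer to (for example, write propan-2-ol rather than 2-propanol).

Counting along the main chain through the –OH group gives 8 carbons: the parent is octane.
The principal characteristic group is an alcohol (–OH), named with the suffix -ol.
The numbering direction is chosen so that numbering from this end puts the hydroxyl group at C-3 rather than C-6.
That gives the hydroxyl at C-3; a bromo group at C-7; a fluoro group at C-7; a methyl group at C-5.
The substituents are ordered alphabetically, ignoring any di-/tri- multipliers.
The name is 7-bromo-7-fluoro-5-methyloctan-3-ol.

7-bromo-7-fluoro-5-methyloctan-3-ol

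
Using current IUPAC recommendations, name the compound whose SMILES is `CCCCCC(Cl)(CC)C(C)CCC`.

The longest carbon chain is 10 atoms: the parent is decane.
Choose the numbering such that the substituent locant set {4,5,5} is lower than {6,6,7} at the first point of difference.
With this numbering: a chloro group at C-5; an ethyl group at C-5; a methyl group at C-4.
Substituent prefixes are cited in alphabetical order (multiplying prefixes like di-/tri- are ignored for ordering).
The name is 5-chloro-5-ethyl-4-methyldecane.

5-chloro-5-ethyl-4-methyldecane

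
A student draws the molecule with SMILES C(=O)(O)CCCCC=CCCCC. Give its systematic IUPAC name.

The longest chain bearing the –COOH group and the multiple bond is 11 carbons long (undecane).
A carboxylic acid (terminal –COOH) is the principal characteristic group, giving the suffix -oic acid.
A C=C double bond in the chain gives the infix -ene-.
The numbering direction is chosen so that the carboxylic acid carbon is C-1 by definition.
This places the double bond between C-6 and C-7.
Putting it together: undec-6-enoic acid.

undec-6-enoic acid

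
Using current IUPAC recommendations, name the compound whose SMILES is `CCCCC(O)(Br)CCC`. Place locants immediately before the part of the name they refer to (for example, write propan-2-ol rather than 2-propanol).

The longest chain bearing the –OH group is 8 carbons long (octane).
An alcohol (–OH) is the principal characteristic group, giving the suffix -ol.
Number the chain so that numbering from this end puts the hydroxyl group at C-4 rather than C-5.
That gives the hydroxyl at C-4; a bromo group at C-4.
Assembling the pieces gives 4-bromooctan-4-ol.

4-bromooctan-4-ol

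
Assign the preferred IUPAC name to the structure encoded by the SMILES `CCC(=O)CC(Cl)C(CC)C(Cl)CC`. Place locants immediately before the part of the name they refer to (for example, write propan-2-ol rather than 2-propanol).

5,7-dichloro-6-ethylnonan-3-one

Counting along the main chain through the carbonyl gives 9 carbons: the parent is nonane.
The principal characteristic group is a ketone (C=O on an internal carbon), named with the suffix -one.
Number the chain so that numbering from this end puts the carbonyl group at C-3 rather than C-7.
With this numbering: the carbonyl at C-3; chloro groups at C-5 and C-7; an ethyl group at C-6.
Prefixes are listed alphabetically: chloro, ethyl.
The name is 5,7-dichloro-6-ethylnonan-3-one.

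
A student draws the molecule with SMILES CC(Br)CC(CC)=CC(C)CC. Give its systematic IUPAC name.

2-bromo-4-ethyl-6-methyloct-4-ene

The longest chain bearing the multiple bond is 8 carbons long (octane).
The chain contains a C=C double bond, so the unsaturation ending is -ene.
Number the chain so that the substituent locant set {2,4,6} is lower than {3,5,7} at the first point of difference.
This places the double bond between C-4 and C-5; a bromo group at C-2; an ethyl group at C-4; a methyl group at C-6.
Substituent prefixes are cited in alphabetical order (multiplying prefixes like di-/tri- are ignored for ordering).
Assembling the pieces gives 2-bromo-4-ethyl-6-methyloct-4-ene.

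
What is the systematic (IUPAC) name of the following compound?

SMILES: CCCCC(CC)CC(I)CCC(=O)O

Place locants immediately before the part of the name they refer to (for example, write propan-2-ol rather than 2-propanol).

The longest carbon chain that includes the –COOH group has 10 carbons, so the parent hydride is decane.
The highest-priority functional group is a carboxylic acid (terminal –COOH), so the name ends in -oic acid.
The numbering direction is chosen so that the carboxylic acid carbon is C-1 by definition.
With this numbering: an ethyl group at C-6; an iodo group at C-4.
The substituents are ordered alphabetically, ignoring any di-/tri- multipliers.
The name is 6-ethyl-4-iododecanoic acid.

6-ethyl-4-iododecanoic acid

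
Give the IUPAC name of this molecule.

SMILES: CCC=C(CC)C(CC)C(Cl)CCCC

6-chloro-4,5-diethyldec-3-ene

The longest carbon chain that includes the multiple bond has 10 carbons, so the parent hydride is decane.
The chain contains a C=C double bond, so the unsaturation ending is -ene.
Choose the numbering such that numbering from this end puts the double bond at C-3 rather than C-7.
This places the double bond between C-3 and C-4; a chloro group at C-6; ethyl groups at C-4 and C-5.
Prefixes are listed alphabetically: chloro, ethyl.
Assembling the pieces gives 6-chloro-4,5-diethyldec-3-ene.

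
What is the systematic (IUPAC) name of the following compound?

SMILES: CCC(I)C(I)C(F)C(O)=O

The longest carbon chain that includes the –COOH group has 6 carbons, so the parent hydride is hexane.
A carboxylic acid (terminal –COOH) is the principal characteristic group, giving the suffix -oic acid.
The numbering direction is chosen so that the carboxylic acid carbon is C-1 by definition.
That gives a fluoro group at C-2; iodo groups at C-3 and C-4.
Prefixes are listed alphabetically: fluoro, iodo.
Assembling the pieces gives 2-fluoro-3,4-diiodohexanoic acid.

2-fluoro-3,4-diiodohexanoic acid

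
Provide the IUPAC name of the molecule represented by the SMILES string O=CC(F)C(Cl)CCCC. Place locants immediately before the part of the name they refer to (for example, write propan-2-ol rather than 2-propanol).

3-chloro-2-fluoroheptanal

The longest carbon chain that includes the –CHO group has 7 carbons, so the parent hydride is heptane.
The principal characteristic group is an aldehyde (terminal –CHO), named with the suffix -al.
Choose the numbering such that the aldehyde carbon is C-1 by definition.
With this numbering: a chloro group at C-3; a fluoro group at C-2.
The substituents are ordered alphabetically, ignoring any di-/tri- multipliers.
Assembling the pieces gives 3-chloro-2-fluoroheptanal.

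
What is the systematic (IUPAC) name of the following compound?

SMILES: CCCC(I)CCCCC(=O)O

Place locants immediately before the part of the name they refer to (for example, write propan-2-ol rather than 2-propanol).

Counting along the main chain through the –COOH group gives 9 carbons: the parent is nonane.
The principal characteristic group is a carboxylic acid (terminal –COOH), named with the suffix -oic acid.
Number the chain so that the carboxylic acid carbon is C-1 by definition.
With this numbering: an iodo group at C-6.
Assembling the pieces gives 6-iodononanoic acid.

6-iodononanoic acid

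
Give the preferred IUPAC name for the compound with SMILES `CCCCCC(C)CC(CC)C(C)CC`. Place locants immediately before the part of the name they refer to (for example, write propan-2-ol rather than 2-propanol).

4-ethyl-3,6-dimethylundecane

The parent chain contains 11 carbons (undecane).
The numbering direction is chosen so that the substituent locant set {3,4,6} is lower than {6,8,9} at the first point of difference.
With this numbering: an ethyl group at C-4; methyl groups at C-3 and C-6.
Prefixes are listed alphabetically: ethyl, methyl.
Assembling the pieces gives 4-ethyl-3,6-dimethylundecane.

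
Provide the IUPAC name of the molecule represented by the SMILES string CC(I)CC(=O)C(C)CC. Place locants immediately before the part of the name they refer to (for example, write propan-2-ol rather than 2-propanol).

2-iodo-5-methylheptan-4-one

The longest chain bearing the carbonyl is 7 carbons long (heptane).
The principal characteristic group is a ketone (C=O on an internal carbon), named with the suffix -one.
Choose the numbering such that the substituent locant set {2,5} is lower than {3,6} at the first point of difference.
That gives the carbonyl at C-4; an iodo group at C-2; a methyl group at C-5.
Substituent prefixes are cited in alphabetical order (multiplying prefixes like di-/tri- are ignored for ordering).
Assembling the pieces gives 2-iodo-5-methylheptan-4-one.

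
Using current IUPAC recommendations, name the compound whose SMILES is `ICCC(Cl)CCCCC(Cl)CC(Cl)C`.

3,8,10-trichloro-1-iodoundecane

The longest continuous carbon chain has 11 atoms, so the parent hydride is undecane.
The numbering direction is chosen so that the substituent locant set {1,3,8,10} is lower than {2,4,9,11} at the first point of difference.
That gives chloro groups at C-3 and C-8 and C-10; an iodo group at C-1.
Prefixes are listed alphabetically: chloro, iodo.
Putting it together: 3,8,10-trichloro-1-iodoundecane.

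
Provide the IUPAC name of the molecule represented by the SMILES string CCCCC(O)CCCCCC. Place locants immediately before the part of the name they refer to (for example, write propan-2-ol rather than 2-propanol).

undecan-5-ol

Counting along the main chain through the –OH group gives 11 carbons: the parent is undecane.
The principal characteristic group is an alcohol (–OH), named with the suffix -ol.
Number the chain so that numbering from this end puts the hydroxyl group at C-5 rather than C-7.
With this numbering: the hydroxyl at C-5.
The name is undecan-5-ol.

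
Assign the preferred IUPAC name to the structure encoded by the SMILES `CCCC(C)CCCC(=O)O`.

5-methyloctanoic acid

Counting along the main chain through the –COOH group gives 8 carbons: the parent is octane.
The highest-priority functional group is a carboxylic acid (terminal –COOH), so the name ends in -oic acid.
Number the chain so that the carboxylic acid carbon is C-1 by definition.
This places a methyl group at C-5.
Assembling the pieces gives 5-methyloctanoic acid.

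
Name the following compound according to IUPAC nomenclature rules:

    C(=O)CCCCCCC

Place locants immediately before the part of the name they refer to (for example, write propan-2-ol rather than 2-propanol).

The longest chain bearing the –CHO group is 8 carbons long (octane).
An aldehyde (terminal –CHO) is the principal characteristic group, giving the suffix -al.
Number the chain so that the aldehyde carbon is C-1 by definition.
Putting it together: octanal.

octanal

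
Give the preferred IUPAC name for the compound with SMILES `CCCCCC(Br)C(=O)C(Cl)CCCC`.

Counting along the main chain through the carbonyl gives 12 carbons: the parent is dodecane.
The highest-priority functional group is a ketone (C=O on an internal carbon), so the name ends in -one.
Choose the numbering such that numbering from this end puts the carbonyl group at C-6 rather than C-7.
This places the carbonyl at C-6; a bromo group at C-7; a chloro group at C-5.
Substituent prefixes are cited in alphabetical order (multiplying prefixes like di-/tri- are ignored for ordering).
Putting it together: 7-bromo-5-chlorododecan-6-one.

7-bromo-5-chlorododecan-6-one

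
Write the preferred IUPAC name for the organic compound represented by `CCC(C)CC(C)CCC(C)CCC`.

The longest carbon chain is 11 atoms: the parent is undecane.
The numbering direction is chosen so that the substituent locant set {3,5,8} is lower than {4,7,9} at the first point of difference.
With this numbering: methyl groups at C-3 and C-5 and C-8.
Assembling the pieces gives 3,5,8-trimethylundecane.

3,5,8-trimethylundecane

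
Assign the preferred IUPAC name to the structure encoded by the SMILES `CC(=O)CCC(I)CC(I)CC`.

The longest chain bearing the carbonyl is 9 carbons long (nonane).
The highest-priority functional group is a ketone (C=O on an internal carbon), so the name ends in -one.
Number the chain so that numbering from this end puts the carbonyl group at C-2 rather than C-8.
This places the carbonyl at C-2; iodo groups at C-5 and C-7.
The name is 5,7-diiodononan-2-one.

5,7-diiodononan-2-one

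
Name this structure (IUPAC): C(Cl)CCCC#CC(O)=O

7-chlorohept-2-ynoic acid

The longest chain bearing the –COOH group and the multiple bond is 7 carbons long (heptane).
A carboxylic acid (terminal –COOH) is the principal characteristic group, giving the suffix -oic acid.
The chain contains a C≡C triple bond, so the unsaturation ending is -yne.
Choose the numbering such that the carboxylic acid carbon is C-1 by definition.
That gives the triple bond between C-2 and C-3; a chloro group at C-7.
Putting it together: 7-chlorohept-2-ynoic acid.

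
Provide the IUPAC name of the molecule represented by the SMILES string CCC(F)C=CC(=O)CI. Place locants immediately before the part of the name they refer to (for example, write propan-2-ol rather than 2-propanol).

5-fluoro-1-iodohept-3-en-2-one

The longest chain bearing the carbonyl and the multiple bond is 7 carbons long (heptane).
The principal characteristic group is a ketone (C=O on an internal carbon), named with the suffix -one.
The chain contains a C=C double bond, so the unsaturation ending is -ene.
Choose the numbering such that numbering from this end puts the carbonyl group at C-2 rather than C-6.
That gives the carbonyl at C-2; the double bond between C-3 and C-4; a fluoro group at C-5; an iodo group at C-1.
The substituents are ordered alphabetically, ignoring any di-/tri- multipliers.
The name is 5-fluoro-1-iodohept-3-en-2-one.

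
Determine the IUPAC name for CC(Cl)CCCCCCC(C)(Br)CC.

9-bromo-2-chloro-9-methylundecane

The parent chain contains 11 carbons (undecane).
Number the chain so that the substituent locant set {2,9,9} is lower than {3,3,10} at the first point of difference.
This places a bromo group at C-9; a chloro group at C-2; a methyl group at C-9.
Prefixes are listed alphabetically: bromo, chloro, methyl.
The name is 9-bromo-2-chloro-9-methylundecane.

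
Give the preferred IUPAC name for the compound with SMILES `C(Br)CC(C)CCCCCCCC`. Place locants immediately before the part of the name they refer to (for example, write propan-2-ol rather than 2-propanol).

1-bromo-3-methylundecane

The longest carbon chain is 11 atoms: the parent is undecane.
The numbering direction is chosen so that the substituent locant set {1,3} is lower than {9,11} at the first point of difference.
This places a bromo group at C-1; a methyl group at C-3.
Prefixes are listed alphabetically: bromo, methyl.
Assembling the pieces gives 1-bromo-3-methylundecane.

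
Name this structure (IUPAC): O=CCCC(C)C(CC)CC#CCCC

5-ethyl-4-methylundec-7-ynal

The longest carbon chain that includes the –CHO group and the multiple bond has 11 carbons, so the parent hydride is undecane.
The principal characteristic group is an aldehyde (terminal –CHO), named with the suffix -al.
The chain contains a C≡C triple bond, so the unsaturation ending is -yne.
The numbering direction is chosen so that the aldehyde carbon is C-1 by definition.
This places the triple bond between C-7 and C-8; an ethyl group at C-5; a methyl group at C-4.
Substituent prefixes are cited in alphabetical order (multiplying prefixes like di-/tri- are ignored for ordering).
Assembling the pieces gives 5-ethyl-4-methylundec-7-ynal.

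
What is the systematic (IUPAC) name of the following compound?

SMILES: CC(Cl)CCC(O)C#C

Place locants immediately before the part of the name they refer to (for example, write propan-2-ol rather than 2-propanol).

6-chlorohept-1-yn-3-ol

Counting along the main chain through the –OH group and the multiple bond gives 7 carbons: the parent is heptane.
The highest-priority functional group is an alcohol (–OH), so the name ends in -ol.
There is one C≡C triple bond, indicated by the ending -yne.
Number the chain so that numbering from this end puts the hydroxyl group at C-3 rather than C-5.
That gives the hydroxyl at C-3; the triple bond between C-1 and C-2; a chloro group at C-6.
Putting it together: 6-chlorohept-1-yn-3-ol.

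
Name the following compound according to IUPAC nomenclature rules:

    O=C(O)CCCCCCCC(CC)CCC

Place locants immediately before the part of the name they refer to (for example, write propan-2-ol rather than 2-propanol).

9-ethyldodecanoic acid

Counting along the main chain through the –COOH group gives 12 carbons: the parent is dodecane.
A carboxylic acid (terminal –COOH) is the principal characteristic group, giving the suffix -oic acid.
Number the chain so that the carboxylic acid carbon is C-1 by definition.
That gives an ethyl group at C-9.
The name is 9-ethyldodecanoic acid.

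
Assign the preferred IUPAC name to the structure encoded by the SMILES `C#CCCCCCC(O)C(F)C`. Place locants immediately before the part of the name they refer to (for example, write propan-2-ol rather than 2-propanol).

The longest carbon chain that includes the –OH group and the multiple bond has 10 carbons, so the parent hydride is decane.
An alcohol (–OH) is the principal characteristic group, giving the suffix -ol.
A C≡C triple bond in the chain gives the infix -yne-.
The numbering direction is chosen so that numbering from this end puts the hydroxyl group at C-3 rather than C-8.
This places the hydroxyl at C-3; the triple bond between C-9 and C-10; a fluoro group at C-2.
Putting it together: 2-fluorodec-9-yn-3-ol.

2-fluorodec-9-yn-3-ol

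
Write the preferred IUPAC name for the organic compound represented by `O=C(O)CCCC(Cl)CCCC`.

The longest carbon chain that includes the –COOH group has 9 carbons, so the parent hydride is nonane.
A carboxylic acid (terminal –COOH) is the principal characteristic group, giving the suffix -oic acid.
Number the chain so that the carboxylic acid carbon is C-1 by definition.
With this numbering: a chloro group at C-5.
The name is 5-chlorononanoic acid.

5-chlorononanoic acid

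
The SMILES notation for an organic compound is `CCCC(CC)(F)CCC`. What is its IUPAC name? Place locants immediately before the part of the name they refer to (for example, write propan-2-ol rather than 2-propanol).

4-ethyl-4-fluoroheptane

The longest carbon chain is 7 atoms: the parent is heptane.
Both numbering directions give the same locant set; either may be used.
With this numbering: an ethyl group at C-4; a fluoro group at C-4.
The substituents are ordered alphabetically, ignoring any di-/tri- multipliers.
Putting it together: 4-ethyl-4-fluoroheptane.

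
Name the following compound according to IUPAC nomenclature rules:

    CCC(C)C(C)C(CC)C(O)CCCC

6-ethyl-7,8-dimethyldecan-5-ol

The longest carbon chain that includes the –OH group has 10 carbons, so the parent hydride is decane.
The highest-priority functional group is an alcohol (–OH), so the name ends in -ol.
Number the chain so that numbering from this end puts the hydroxyl group at C-5 rather than C-6.
With this numbering: the hydroxyl at C-5; an ethyl group at C-6; methyl groups at C-7 and C-8.
The substituents are ordered alphabetically, ignoring any di-/tri- multipliers.
Putting it together: 6-ethyl-7,8-dimethyldecan-5-ol.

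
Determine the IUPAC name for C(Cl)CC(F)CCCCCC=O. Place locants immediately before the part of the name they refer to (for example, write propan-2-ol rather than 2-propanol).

The longest carbon chain that includes the –CHO group has 9 carbons, so the parent hydride is nonane.
An aldehyde (terminal –CHO) is the principal characteristic group, giving the suffix -al.
The numbering direction is chosen so that the aldehyde carbon is C-1 by definition.
That gives a chloro group at C-9; a fluoro group at C-7.
Substituent prefixes are cited in alphabetical order (multiplying prefixes like di-/tri- are ignored for ordering).
Putting it together: 9-chloro-7-fluorononanal.

9-chloro-7-fluorononanal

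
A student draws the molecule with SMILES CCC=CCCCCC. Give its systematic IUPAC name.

non-3-ene

Counting along the main chain through the multiple bond gives 9 carbons: the parent is nonane.
A C=C double bond in the chain gives the infix -ene-.
The numbering direction is chosen so that numbering from this end puts the double bond at C-3 rather than C-6.
That gives the double bond between C-3 and C-4.
The name is non-3-ene.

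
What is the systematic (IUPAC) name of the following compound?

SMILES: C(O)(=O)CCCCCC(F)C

Counting along the main chain through the –COOH group gives 8 carbons: the parent is octane.
The principal characteristic group is a carboxylic acid (terminal –COOH), named with the suffix -oic acid.
Number the chain so that the carboxylic acid carbon is C-1 by definition.
This places a fluoro group at C-7.
Putting it together: 7-fluorooctanoic acid.

7-fluorooctanoic acid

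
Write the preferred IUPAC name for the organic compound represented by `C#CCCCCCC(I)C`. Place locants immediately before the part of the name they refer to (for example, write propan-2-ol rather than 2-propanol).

8-iodonon-1-yne

The longest carbon chain that includes the multiple bond has 9 carbons, so the parent hydride is nonane.
There is one C≡C triple bond, indicated by the ending -yne.
Number the chain so that numbering from this end puts the triple bond at C-1 rather than C-8.
This places the triple bond between C-1 and C-2; an iodo group at C-8.
Assembling the pieces gives 8-iodonon-1-yne.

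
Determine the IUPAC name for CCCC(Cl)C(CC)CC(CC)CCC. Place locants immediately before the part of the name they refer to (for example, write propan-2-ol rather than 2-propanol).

The longest continuous carbon chain has 10 atoms, so the parent hydride is decane.
Number the chain so that the substituent locant set {4,5,7} is lower than {4,6,7} at the first point of difference.
This places a chloro group at C-4; ethyl groups at C-5 and C-7.
The substituents are ordered alphabetically, ignoring any di-/tri- multipliers.
Putting it together: 4-chloro-5,7-diethyldecane.

4-chloro-5,7-diethyldecane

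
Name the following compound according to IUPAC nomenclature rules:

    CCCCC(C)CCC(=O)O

Counting along the main chain through the –COOH group gives 8 carbons: the parent is octane.
The principal characteristic group is a carboxylic acid (terminal –COOH), named with the suffix -oic acid.
Choose the numbering such that the carboxylic acid carbon is C-1 by definition.
That gives a methyl group at C-4.
Putting it together: 4-methyloctanoic acid.

4-methyloctanoic acid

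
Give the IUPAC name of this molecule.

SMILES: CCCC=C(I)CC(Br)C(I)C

Counting along the main chain through the multiple bond gives 9 carbons: the parent is nonane.
The chain contains a C=C double bond, so the unsaturation ending is -ene.
The numbering direction is chosen so that numbering from this end puts the double bond at C-4 rather than C-5.
That gives the double bond between C-4 and C-5; a bromo group at C-7; iodo groups at C-5 and C-8.
Prefixes are listed alphabetically: bromo, iodo.
Putting it together: 7-bromo-5,8-diiodonon-4-ene.

7-bromo-5,8-diiodonon-4-ene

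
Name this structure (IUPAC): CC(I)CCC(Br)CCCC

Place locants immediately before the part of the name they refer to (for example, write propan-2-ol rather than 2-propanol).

5-bromo-2-iodononane

The parent chain contains 9 carbons (nonane).
The numbering direction is chosen so that the substituent locant set {2,5} is lower than {5,8} at the first point of difference.
With this numbering: a bromo group at C-5; an iodo group at C-2.
The substituents are ordered alphabetically, ignoring any di-/tri- multipliers.
Putting it together: 5-bromo-2-iodononane.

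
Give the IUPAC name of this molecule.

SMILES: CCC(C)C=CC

4-methylhex-2-ene

Counting along the main chain through the multiple bond gives 6 carbons: the parent is hexane.
There is one C=C double bond, indicated by the ending -ene.
The numbering direction is chosen so that numbering from this end puts the double bond at C-2 rather than C-4.
That gives the double bond between C-2 and C-3; a methyl group at C-4.
Putting it together: 4-methylhex-2-ene.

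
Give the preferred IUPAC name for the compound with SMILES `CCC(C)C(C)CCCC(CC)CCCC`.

8-ethyl-3,4-dimethyldodecane

The longest continuous carbon chain has 12 atoms, so the parent hydride is dodecane.
Number the chain so that the substituent locant set {3,4,8} is lower than {5,9,10} at the first point of difference.
This places an ethyl group at C-8; methyl groups at C-3 and C-4.
The substituents are ordered alphabetically, ignoring any di-/tri- multipliers.
Putting it together: 8-ethyl-3,4-dimethyldodecane.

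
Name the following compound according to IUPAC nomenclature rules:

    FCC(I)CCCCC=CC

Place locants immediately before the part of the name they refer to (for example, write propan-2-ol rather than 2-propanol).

The longest chain bearing the multiple bond is 9 carbons long (nonane).
The chain contains a C=C double bond, so the unsaturation ending is -ene.
Number the chain so that numbering from this end puts the double bond at C-2 rather than C-7.
That gives the double bond between C-2 and C-3; a fluoro group at C-9; an iodo group at C-8.
Prefixes are listed alphabetically: fluoro, iodo.
Putting it together: 9-fluoro-8-iodonon-2-ene.

9-fluoro-8-iodonon-2-ene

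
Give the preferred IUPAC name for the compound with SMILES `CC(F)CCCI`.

The longest continuous carbon chain has 5 atoms, so the parent hydride is pentane.
Choose the numbering such that the substituent locant set {1,4} is lower than {2,5} at the first point of difference.
With this numbering: a fluoro group at C-4; an iodo group at C-1.
Substituent prefixes are cited in alphabetical order (multiplying prefixes like di-/tri- are ignored for ordering).
The name is 4-fluoro-1-iodopentane.

4-fluoro-1-iodopentane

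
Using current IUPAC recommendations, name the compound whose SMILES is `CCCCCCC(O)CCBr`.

The longest carbon chain that includes the –OH group has 9 carbons, so the parent hydride is nonane.
The highest-priority functional group is an alcohol (–OH), so the name ends in -ol.
Number the chain so that numbering from this end puts the hydroxyl group at C-3 rather than C-7.
With this numbering: the hydroxyl at C-3; a bromo group at C-1.
Putting it together: 1-bromononan-3-ol.

1-bromononan-3-ol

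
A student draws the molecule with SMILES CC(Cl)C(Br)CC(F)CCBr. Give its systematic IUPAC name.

1,5-dibromo-6-chloro-3-fluoroheptane

The longest continuous carbon chain has 7 atoms, so the parent hydride is heptane.
The numbering direction is chosen so that the substituent locant set {1,3,5,6} is lower than {2,3,5,7} at the first point of difference.
That gives bromo groups at C-1 and C-5; a chloro group at C-6; a fluoro group at C-3.
Prefixes are listed alphabetically: bromo, chloro, fluoro.
Putting it together: 1,5-dibromo-6-chloro-3-fluoroheptane.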